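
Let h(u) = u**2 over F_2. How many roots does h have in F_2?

Evaluate at each of the 2 elements of F_2:
h(0) = 0 → root; h(1) = 1.
Roots: {0}.

1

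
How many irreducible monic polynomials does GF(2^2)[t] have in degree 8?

Gauss's count: N_{4}(8) = (1/8) Σ_{d|8} μ(8/d)·4^d.
Divisors of 8: 1, 2, 4, 8; μ(8/d) for each: 0, 0, -1, 1.
Σ = − 4^4 + 4^8 = 65280.
N = 65280/8 = 8160.

8160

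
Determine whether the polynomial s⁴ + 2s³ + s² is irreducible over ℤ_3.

Write P(s) = s⁴ + 2s³ + s².
Check for roots in ℤ_3: P(0) = 0 → root; P(1) = 1; P(2) = 0 → root.
P(0) = 0, so (s) divides P(s); P is reducible.

No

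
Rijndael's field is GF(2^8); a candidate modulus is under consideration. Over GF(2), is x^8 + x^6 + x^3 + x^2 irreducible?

No

Write h(x) = x^8 + x^6 + x^3 + x^2.
Check for roots in GF(2): h(0) = 0 → root; h(1) = 0 → root.
h(0) = 0, so (x) divides h(x); h is reducible.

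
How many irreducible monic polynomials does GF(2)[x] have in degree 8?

30

The number of monic irreducibles of degree 8 over GF(2) is (1/8)·Σ_{d∣8} μ(8/d) 2^d.
Divisors of 8: 1, 2, 4, 8; μ(8/d) for each: 0, 0, -1, 1.
Σ = − 2^4 + 2^8 = 240.
N = 240/8 = 30.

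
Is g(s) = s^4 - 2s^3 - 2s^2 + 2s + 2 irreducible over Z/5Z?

Yes

Check for roots in Z/5Z: g(0) = 2; g(1) = 1; g(2) = 3; g(3) = 2; g(4) = 1.
No roots, so no linear factors.
Degree-2 irreducible divisors: test the 10 monic irreducibles of degree 2 over GF(5).
None of them divide g (all give nonzero remainder).
No irreducible factor of degree ≤ 2 exists, so g is irreducible over GF(5).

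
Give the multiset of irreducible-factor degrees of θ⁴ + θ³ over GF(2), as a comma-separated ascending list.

1, 1, 1, 1

Write g(θ) = θ⁴ + θ³.
Roots in GF(2): g(0) = 0 → root; g(1) = 0 → root.
Linear factors from roots: (θ), (θ + 1).
Complete factorization: g(θ) = (θ + 1)·(θ)^3.
Factor degrees with multiplicity: 1 + 1 + 1 + 1 = 4.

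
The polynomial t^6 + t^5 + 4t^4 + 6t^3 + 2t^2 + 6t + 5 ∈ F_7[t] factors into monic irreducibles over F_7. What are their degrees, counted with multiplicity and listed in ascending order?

1, 2, 3

Write h(t) = t^6 + t^5 + 4t^4 + 6t^3 + 2t^2 + 6t + 5.
Linear factors from roots: (t + 2).
Complete factorization: h(t) = (t + 2)·(t^2 + t + 4)·(t^3 + 5t^2 + 4t + 5).
Factor degrees with multiplicity: 1 + 2 + 3 = 6.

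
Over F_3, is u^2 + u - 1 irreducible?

Write h(u) = u^2 + u - 1.
Check for roots in F_3: h(0) = 2; h(1) = 1; h(2) = 2.
No roots. A degree-2 polynomial over a field with no linear factor is irreducible.

Yes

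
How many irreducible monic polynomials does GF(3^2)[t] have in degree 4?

Gauss's count: N_{9}(4) = (1/4) Σ_{d|4} μ(4/d)·9^d.
Divisors of 4: 1, 2, 4; μ(4/d) for each: 0, -1, 1.
Σ = − 9^2 + 9^4 = 6480.
N = 6480/4 = 1620.

1620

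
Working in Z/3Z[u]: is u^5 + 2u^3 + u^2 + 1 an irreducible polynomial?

Write m(u) = u^5 + 2u^3 + u^2 + 1.
Check for roots in Z/3Z: m(0) = 1; m(1) = 2; m(2) = 2.
No roots, so no linear factors.
Monic irreducibles of degree 2 over GF(3): u^2 + 1, u^2 + u + 2, u^2 + 2u + 2.
None of them divide m (all give nonzero remainder).
No irreducible factor of degree ≤ 2 exists, so m is irreducible over GF(3).

Yes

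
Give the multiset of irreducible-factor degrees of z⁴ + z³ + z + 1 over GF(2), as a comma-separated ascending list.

Write g(z) = z⁴ + z³ + z + 1.
Roots in GF(2): g(0) = 1; g(1) = 0 → root.
Linear factors from roots: (z + 1).
Complete factorization: g(z) = (z + 1)^2·(z² + z + 1).
Factor degrees with multiplicity: 1 + 1 + 2 = 4.

1, 1, 2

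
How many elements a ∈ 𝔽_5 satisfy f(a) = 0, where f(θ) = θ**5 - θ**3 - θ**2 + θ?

Evaluate at each of the 5 elements of 𝔽_5:
f(0) = 0 → root; f(1) = 0 → root; f(2) = 2; f(3) = 0 → root; f(4) = 3.
Roots: {0, 1, 3}.

3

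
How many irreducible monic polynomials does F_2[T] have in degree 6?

9

x^(2^6) − x is the product of all monic irreducibles of degree dividing 6; Möbius inversion gives N = (1/6) Σ μ(6/d)·2^d.
Divisors of 6: 1, 2, 3, 6; μ(6/d) for each: 1, -1, -1, 1.
Σ = 2^1 − 2^2 − 2^3 + 2^6 = 54.
N = 54/6 = 9.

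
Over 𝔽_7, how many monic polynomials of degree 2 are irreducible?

By the necklace-counting formula, N_7(2) = (1/2) Σ_{d|2} μ(2/d)·7^d.
Divisors of 2: 1, 2; μ(2/d) for each: -1, 1.
Σ = − 7^1 + 7^2 = 42.
N = 42/2 = 21.

21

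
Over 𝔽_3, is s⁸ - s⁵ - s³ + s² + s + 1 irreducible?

Yes

Write f(s) = s⁸ - s⁵ - s³ + s² + s + 1.
Check for roots in 𝔽_3: f(0) = 1; f(1) = 2; f(2) = 1.
No roots, so no linear factors.
Monic irreducibles of degree 2 over GF(3): s² + 1, s² + s - 1, s² - s - 1.
None of them divide f (all give nonzero remainder).
Degree-3 irreducible divisors: test the 8 monic irreducibles of degree 3 over GF(3).
None of them divide f (all give nonzero remainder).
Degree-4 irreducible divisors: test the 18 monic irreducibles of degree 4 over GF(3).
None of them divide f (all give nonzero remainder).
No irreducible factor of degree ≤ 4 exists, so f is irreducible over GF(3).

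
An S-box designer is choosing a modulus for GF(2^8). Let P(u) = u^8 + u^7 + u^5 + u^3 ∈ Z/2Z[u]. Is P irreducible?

No

Check for roots in Z/2Z: P(0) = 0 → root; P(1) = 0 → root.
P(0) = 0, so (u) divides P(u); P is reducible.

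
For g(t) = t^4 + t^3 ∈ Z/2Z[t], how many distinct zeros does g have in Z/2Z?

Evaluate at each of the 2 elements of Z/2Z:
g(0) = 0 → root; g(1) = 0 → root.
Roots: {0, 1}.

2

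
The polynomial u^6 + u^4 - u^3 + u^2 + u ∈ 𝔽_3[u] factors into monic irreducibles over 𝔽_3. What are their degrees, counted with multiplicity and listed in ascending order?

1, 1, 1, 3

Write f(u) = u^6 + u^4 - u^3 + u^2 + u.
Roots in 𝔽_3: f(0) = 0 → root; f(1) = 0 → root; f(2) = 0 → root.
Linear factors from roots: (u), (u - 1), (u + 1).
Complete factorization: f(u) = (u)·(u + 1)·(u - 1)·(u^3 - u - 1).
Factor degrees with multiplicity: 1 + 1 + 1 + 3 = 6.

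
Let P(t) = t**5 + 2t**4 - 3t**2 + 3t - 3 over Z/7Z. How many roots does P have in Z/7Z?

Evaluate at each of the 7 elements of Z/7Z:
P(0) = 4; P(1) = 0 → root; P(2) = 6; P(3) = 6; P(4) = 6; P(5) = 0 → root; P(6) = 6.
Roots: {1, 5}.

2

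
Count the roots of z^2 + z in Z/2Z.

2

Write f(z) = z^2 + z.
Evaluate at each of the 2 elements of Z/2Z:
f(0) = 0 → root; f(1) = 0 → root.
Roots: {0, 1}.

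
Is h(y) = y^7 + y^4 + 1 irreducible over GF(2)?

Check for roots in GF(2): h(0) = 1; h(1) = 1.
No roots, so no linear factors.
Monic irreducibles of degree 2 over GF(2): y^2 + y + 1.
None of them divide h (all give nonzero remainder).
Monic irreducibles of degree 3 over GF(2): y^3 + y + 1, y^3 + y^2 + 1.
None of them divide h (all give nonzero remainder).
No irreducible factor of degree ≤ 3 exists, so h is irreducible over GF(2).

Yes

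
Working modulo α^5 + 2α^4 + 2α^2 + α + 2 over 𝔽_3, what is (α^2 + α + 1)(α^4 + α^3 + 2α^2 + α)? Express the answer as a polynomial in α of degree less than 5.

α^4 + 2α^3 + 2α^2 + 2α

Multiply in 𝔽_3[α]: (α^2 + α + 1)·(α^4 + α^3 + 2α^2 + α) = α^6 + 2α^5 + α^4 + α^3 + α.
Reduce using α^5 ≡ α^4 + α^2 + 2α + 1 (mod α^5 + 2α^4 + 2α^2 + α + 2).
Reduced: α^4 + 2α^3 + 2α^2 + 2α.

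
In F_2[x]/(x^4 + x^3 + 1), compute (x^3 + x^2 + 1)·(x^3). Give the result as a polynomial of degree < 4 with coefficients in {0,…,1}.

Multiply in F_2[x]: (x^3 + x^2 + 1)·(x^3) = x^6 + x^5 + x^3.
Reduce using x^4 ≡ x^3 + 1 (mod x^4 + x^3 + 1).
Reduced: x^3 + x^2.

x^3 + x^2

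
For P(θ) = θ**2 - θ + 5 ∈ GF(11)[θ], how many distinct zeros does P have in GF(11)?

Evaluate at each of the 11 elements of GF(11):
P(0) = 5; P(1) = 5; P(2) = 7; P(3) = 0 → root; P(4) = 6; P(5) = 3; P(6) = 2; P(7) = 3; P(8) = 6; P(9) = 0 → root; P(10) = 7.
Roots: {3, 9}.

2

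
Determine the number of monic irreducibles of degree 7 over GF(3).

Gauss's count: N_{3}(7) = (1/7) Σ_{d|7} μ(7/d)·3^d.
Divisors of 7: 1, 7; μ(7/d) for each: -1, 1.
Σ = − 3^1 + 3^7 = 2184.
N = 2184/7 = 312.

312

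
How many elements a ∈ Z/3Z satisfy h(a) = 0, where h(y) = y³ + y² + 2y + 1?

0

Evaluate at each of the 3 elements of Z/3Z:
h(0) = 1; h(1) = 2; h(2) = 2.
No element is a root.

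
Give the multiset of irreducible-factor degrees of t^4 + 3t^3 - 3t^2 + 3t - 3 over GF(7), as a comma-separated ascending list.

Write f(t) = t^4 + 3t^3 - 3t^2 + 3t - 3.
Complete factorization: f(t) = (t^4 + 3t^3 - 3t^2 + 3t - 3).
Factor degrees with multiplicity: 4 = 4.

4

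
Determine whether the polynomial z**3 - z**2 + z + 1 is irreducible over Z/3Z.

Write h(z) = z**3 - z**2 + z + 1.
Check for roots in Z/3Z: h(0) = 1; h(1) = 2; h(2) = 1.
No roots. A degree-3 polynomial over a field with no linear factor is irreducible.

Yes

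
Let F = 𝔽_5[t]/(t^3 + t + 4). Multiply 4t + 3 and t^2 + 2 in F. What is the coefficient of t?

Multiply in 𝔽_5[t]: (4t + 3)·(t^2 + 2) = 4t^3 + 3t^2 + 3t + 1.
Reduce using t^3 ≡ 4t + 1 (mod t^3 + t + 4).
Reduced: 3t^2 + 4t.

4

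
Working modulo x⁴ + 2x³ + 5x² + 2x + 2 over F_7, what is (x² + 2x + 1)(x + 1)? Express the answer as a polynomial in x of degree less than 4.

x^3 + 3x^2 + 3x + 1

Multiply in F_7[x]: (x² + 2x + 1)·(x + 1) = x³ + 3x² + 3x + 1.
Reduced: x³ + 3x² + 3x + 1.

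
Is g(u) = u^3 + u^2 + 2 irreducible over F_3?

Yes

Check for roots in F_3: g(0) = 2; g(1) = 1; g(2) = 2.
No roots. A degree-3 polynomial over a field with no linear factor is irreducible.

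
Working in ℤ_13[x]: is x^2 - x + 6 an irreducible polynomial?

Write f(x) = x^2 - x + 6.
Check each element of ℤ_13 for a root: f(0)=6, f(1)=6, f(2)=8, f(3)=12, f(4)=5, f(5)=0, f(6)=10, f(7)=9, f(8)=10, f(9)=0, f(10)=5, f(11)=12, f(12)=8.
f(5) = 0, so (x − 5) divides f(x); f is reducible.

No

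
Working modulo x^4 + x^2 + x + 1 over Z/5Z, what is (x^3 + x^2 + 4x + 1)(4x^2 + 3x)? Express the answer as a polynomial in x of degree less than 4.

2x + 3

Multiply in Z/5Z[x]: (x^3 + x^2 + 4x + 1)·(4x^2 + 3x) = 4x^5 + 2x^4 + 4x^3 + x^2 + 3x.
Reduce using x^4 ≡ 4x^2 + 4x + 4 (mod x^4 + x^2 + x + 1).
Reduced: 2x + 3.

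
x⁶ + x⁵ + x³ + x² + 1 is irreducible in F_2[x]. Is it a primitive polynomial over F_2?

Write f(x) = x⁶ + x⁵ + x³ + x² + 1.
|GF(2^6)^×| = 2^6 − 1 = 63. Prime factorization: 63 = 3^2·7.
f is primitive ⇔ x has order 63 in GF(2)[x]/(f), i.e. x^(63/q) ≠ 1 for each prime q | 63.
x^(21) mod f = x⁴ + x² + x + 1.
x^(9) mod f = x² + x.
None equal 1, so x has full order 63; f is primitive.

Yes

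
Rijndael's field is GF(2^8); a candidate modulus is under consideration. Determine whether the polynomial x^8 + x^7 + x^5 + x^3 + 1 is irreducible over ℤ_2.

Write h(x) = x^8 + x^7 + x^5 + x^3 + 1.
Check for roots in ℤ_2: h(0) = 1; h(1) = 1.
No roots, so no linear factors.
Monic irreducibles of degree 2 over GF(2): x^2 + x + 1.
None of them divide h (all give nonzero remainder).
Monic irreducibles of degree 3 over GF(2): x^3 + x + 1, x^3 + x^2 + 1.
None of them divide h (all give nonzero remainder).
Monic irreducibles of degree 4 over GF(2): x^4 + x + 1, x^4 + x^3 + 1, x^4 + x^3 + x^2 + x + 1.
None of them divide h (all give nonzero remainder).
No irreducible factor of degree ≤ 4 exists, so h is irreducible over GF(2).

Yes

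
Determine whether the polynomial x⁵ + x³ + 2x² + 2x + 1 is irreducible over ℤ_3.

Yes

Write h(x) = x⁵ + x³ + 2x² + 2x + 1.
Check for roots in ℤ_3: h(0) = 1; h(1) = 1; h(2) = 2.
No roots, so no linear factors.
Monic irreducibles of degree 2 over GF(3): x² + 1, x² + x + 2, x² + 2x + 2.
None of them divide h (all give nonzero remainder).
No irreducible factor of degree ≤ 2 exists, so h is irreducible over GF(3).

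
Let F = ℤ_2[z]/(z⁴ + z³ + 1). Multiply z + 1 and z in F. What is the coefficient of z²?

1

Multiply in ℤ_2[z]: (z + 1)·(z) = z² + z.
Reduced: z² + z.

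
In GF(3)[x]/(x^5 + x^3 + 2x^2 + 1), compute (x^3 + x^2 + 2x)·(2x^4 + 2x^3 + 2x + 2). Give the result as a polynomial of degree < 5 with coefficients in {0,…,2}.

Multiply in GF(3)[x]: (x^3 + x^2 + 2x)·(2x^4 + 2x^3 + 2x + 2) = 2x^7 + x^6 + x^3 + x.
Reduce using x^5 ≡ 2x^3 + x^2 + 2 (mod x^5 + x^3 + 2x^2 + 1).
Reduced: x^4 + x^3 + 2x^2 + 2.

x^4 + x^3 + 2x^2 + 2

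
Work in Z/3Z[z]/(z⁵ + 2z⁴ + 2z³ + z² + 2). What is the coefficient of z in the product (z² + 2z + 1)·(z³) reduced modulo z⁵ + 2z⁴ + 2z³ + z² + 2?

0

Multiply in Z/3Z[z]: (z² + 2z + 1)·(z³) = z⁵ + 2z⁴ + z³.
Reduce using z⁵ ≡ z⁴ + z³ + 2z² + 1 (mod z⁵ + 2z⁴ + 2z³ + z² + 2).
Reduced: 2z³ + 2z² + 1.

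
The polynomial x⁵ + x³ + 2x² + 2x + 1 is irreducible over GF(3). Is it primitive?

Yes

Write f(x) = x⁵ + x³ + 2x² + 2x + 1.
|GF(3^5)^×| = 3^5 − 1 = 242. Prime factorization: 242 = 2·11^2.
f is primitive ⇔ x has order 242 in GF(3)[x]/(f), i.e. x^(242/q) ≠ 1 for each prime q | 242.
x^(121) mod f = 2.
x^(22) mod f = x + 1.
None equal 1, so x has full order 242; f is primitive.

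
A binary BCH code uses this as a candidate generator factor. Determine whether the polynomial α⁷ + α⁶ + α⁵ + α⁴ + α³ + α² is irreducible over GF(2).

No

Write g(α) = α⁷ + α⁶ + α⁵ + α⁴ + α³ + α².
Check for roots in GF(2): g(0) = 0 → root; g(1) = 0 → root.
g(0) = 0, so (α) divides g(α); g is reducible.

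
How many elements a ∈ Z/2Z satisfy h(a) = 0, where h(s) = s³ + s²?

Evaluate at each of the 2 elements of Z/2Z:
h(0) = 0 → root; h(1) = 0 → root.
Roots: {0, 1}.

2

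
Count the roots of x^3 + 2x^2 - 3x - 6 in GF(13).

3

Write h(x) = x^3 + 2x^2 - 3x - 6.
Evaluate at each of the 13 elements of GF(13):
h(0) = 7; h(1) = 7; h(2) = 4; h(3) = 4; h(4) = 0 → root; h(5) = 11; h(6) = 4; h(7) = 11; h(8) = 12; h(9) = 0 → root; h(10) = 7; h(11) = 0 → root; h(12) = 11.
Roots: {4, 9, 11}.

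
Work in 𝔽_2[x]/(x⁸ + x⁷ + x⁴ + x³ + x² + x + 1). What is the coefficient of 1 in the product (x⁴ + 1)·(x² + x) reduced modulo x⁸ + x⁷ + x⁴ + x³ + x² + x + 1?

0

Multiply in 𝔽_2[x]: (x⁴ + 1)·(x² + x) = x⁶ + x⁵ + x² + x.
Reduced: x⁶ + x⁵ + x² + x.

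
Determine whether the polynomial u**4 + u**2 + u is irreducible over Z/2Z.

Write f(u) = u**4 + u**2 + u.
Check for roots in Z/2Z: f(0) = 0 → root; f(1) = 1.
f(0) = 0, so (u) divides f(u); f is reducible.

No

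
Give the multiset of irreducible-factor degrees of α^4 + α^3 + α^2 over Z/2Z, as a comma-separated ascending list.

1, 1, 2

Write h(α) = α^4 + α^3 + α^2.
Roots in Z/2Z: h(0) = 0 → root; h(1) = 1.
Linear factors from roots: (α).
Complete factorization: h(α) = (α)^2·(α^2 + α + 1).
Factor degrees with multiplicity: 1 + 1 + 2 = 4.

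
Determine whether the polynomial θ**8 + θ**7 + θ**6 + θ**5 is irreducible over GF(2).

Write f(θ) = θ**8 + θ**7 + θ**6 + θ**5.
Check for roots in GF(2): f(0) = 0 → root; f(1) = 0 → root.
f(0) = 0, so (θ) divides f(θ); f is reducible.

No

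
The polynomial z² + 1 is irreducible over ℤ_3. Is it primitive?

Write f(z) = z² + 1.
|GF(3^2)^×| = 3^2 − 1 = 8. Prime factorization: 8 = 2^3.
f is primitive ⇔ z has order 8 in GF(3)[z]/(f), i.e. z^(8/q) ≠ 1 for each prime q | 8.
z^(4) mod f = 1
Since z^(4) = 1, the order of z divides 4 < 8; not primitive.

No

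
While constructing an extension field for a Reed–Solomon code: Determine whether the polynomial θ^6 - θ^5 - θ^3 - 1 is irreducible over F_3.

Write m(θ) = θ^6 - θ^5 - θ^3 - 1.
Check for roots in F_3: m(0) = 2; m(1) = 1; m(2) = 2.
No roots, so no linear factors.
Monic irreducibles of degree 2 over GF(3): θ^2 + 1, θ^2 + θ - 1, θ^2 - θ - 1.
None of them divide m (all give nonzero remainder).
Degree-3 irreducible divisors: test the 8 monic irreducibles of degree 3 over GF(3).
None of them divide m (all give nonzero remainder).
No irreducible factor of degree ≤ 3 exists, so m is irreducible over GF(3).

Yes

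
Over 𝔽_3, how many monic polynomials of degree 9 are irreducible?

2184

x^(3^9) − x is the product of all monic irreducibles of degree dividing 9; Möbius inversion gives N = (1/9) Σ μ(9/d)·3^d.
Divisors of 9: 1, 3, 9; μ(9/d) for each: 0, -1, 1.
Σ = − 3^3 + 3^9 = 19656.
N = 19656/9 = 2184.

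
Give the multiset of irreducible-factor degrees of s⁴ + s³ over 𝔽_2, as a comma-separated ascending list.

Write h(s) = s⁴ + s³.
Roots in 𝔽_2: h(0) = 0 → root; h(1) = 0 → root.
Linear factors from roots: (s), (s + 1).
Complete factorization: h(s) = (s + 1)·(s)^3.
Factor degrees with multiplicity: 1 + 1 + 1 + 1 = 4.

1, 1, 1, 1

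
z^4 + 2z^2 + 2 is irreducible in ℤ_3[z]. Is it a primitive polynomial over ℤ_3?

Write f(z) = z^4 + 2z^2 + 2.
|GF(3^4)^×| = 3^4 − 1 = 80. Prime factorization: 80 = 2^4·5.
f is primitive ⇔ z has order 80 in GF(3)[z]/(f), i.e. z^(80/q) ≠ 1 for each prime q | 80.
z^(40) mod f = 2.
z^(16) mod f = 1
Since z^(16) = 1, the order of z divides 16 < 80; not primitive.

No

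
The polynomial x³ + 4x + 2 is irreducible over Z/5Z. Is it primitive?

Yes

Write f(x) = x³ + 4x + 2.
|GF(5^3)^×| = 5^3 − 1 = 124. Prime factorization: 124 = 2^2·31.
f is primitive ⇔ x has order 124 in GF(5)[x]/(f), i.e. x^(124/q) ≠ 1 for each prime q | 124.
x^(62) mod f = 4.
x^(4) mod f = x² + 3x.
None equal 1, so x has full order 124; f is primitive.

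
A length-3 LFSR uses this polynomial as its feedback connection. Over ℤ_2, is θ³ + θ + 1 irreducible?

Yes

Write g(θ) = θ³ + θ + 1.
Check for roots in ℤ_2: g(0) = 1; g(1) = 1.
No roots. A degree-3 polynomial over a field with no linear factor is irreducible.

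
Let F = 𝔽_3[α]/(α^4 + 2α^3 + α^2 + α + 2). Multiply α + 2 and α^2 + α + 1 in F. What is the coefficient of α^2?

0

Multiply in 𝔽_3[α]: (α + 2)·(α^2 + α + 1) = α^3 + 2.
Reduced: α^3 + 2.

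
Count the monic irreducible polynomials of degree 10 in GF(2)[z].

99

Gauss's count: N_{2}(10) = (1/10) Σ_{d|10} μ(10/d)·2^d.
Divisors of 10: 1, 2, 5, 10; μ(10/d) for each: 1, -1, -1, 1.
Σ = 2^1 − 2^2 − 2^5 + 2^10 = 990.
N = 990/10 = 99.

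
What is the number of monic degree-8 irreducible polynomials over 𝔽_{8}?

2096640

By the necklace-counting formula, N_8(8) = (1/8) Σ_{d|8} μ(8/d)·8^d.
Divisors of 8: 1, 2, 4, 8; μ(8/d) for each: 0, 0, -1, 1.
Σ = − 8^4 + 8^8 = 16773120.
N = 16773120/8 = 2096640.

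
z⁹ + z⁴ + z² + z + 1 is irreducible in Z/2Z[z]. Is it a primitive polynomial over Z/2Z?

No

Write f(z) = z⁹ + z⁴ + z² + z + 1.
|GF(2^9)^×| = 2^9 − 1 = 511. Prime factorization: 511 = 7·73.
f is primitive ⇔ z has order 511 in GF(2)[z]/(f), i.e. z^(511/q) ≠ 1 for each prime q | 511.
z^(73) mod f = 1
z^(7) mod f = z⁷.
Since z^(73) = 1, the order of z divides 73 < 511; not primitive.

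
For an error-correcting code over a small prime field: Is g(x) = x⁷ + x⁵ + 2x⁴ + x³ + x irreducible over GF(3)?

Check for roots in GF(3): g(0) = 0 → root; g(1) = 0 → root; g(2) = 1.
g(0) = 0, so (x) divides g(x); g is reducible.

No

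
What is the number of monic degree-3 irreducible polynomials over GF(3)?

8

The number of monic irreducibles of degree 3 over GF(3) is (1/3)·Σ_{d∣3} μ(3/d) 3^d.
Divisors of 3: 1, 3; μ(3/d) for each: -1, 1.
Σ = − 3^1 + 3^3 = 24.
N = 24/3 = 8.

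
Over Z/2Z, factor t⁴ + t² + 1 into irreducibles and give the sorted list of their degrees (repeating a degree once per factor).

Write g(t) = t⁴ + t² + 1.
Roots in Z/2Z: g(0) = 1; g(1) = 1.
Complete factorization: g(t) = (t² + t + 1)^2.
Factor degrees with multiplicity: 2 + 2 = 4.

2, 2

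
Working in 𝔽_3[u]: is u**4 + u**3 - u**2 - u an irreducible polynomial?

Write m(u) = u**4 + u**3 - u**2 - u.
Check for roots in 𝔽_3: m(0) = 0 → root; m(1) = 0 → root; m(2) = 0 → root.
m(0) = 0, so (u) divides m(u); m is reducible.

No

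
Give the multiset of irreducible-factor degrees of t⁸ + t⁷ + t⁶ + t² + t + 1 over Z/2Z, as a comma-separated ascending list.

Write f(t) = t⁸ + t⁷ + t⁶ + t² + t + 1.
Roots in Z/2Z: f(0) = 1; f(1) = 0 → root.
Linear factors from roots: (t + 1).
Complete factorization: f(t) = (t + 1)^2·(t² + t + 1)^3.
Factor degrees with multiplicity: 1 + 1 + 2 + 2 + 2 = 8.

1, 1, 2, 2, 2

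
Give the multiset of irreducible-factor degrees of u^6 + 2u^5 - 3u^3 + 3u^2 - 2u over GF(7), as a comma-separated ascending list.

Write h(u) = u^6 + 2u^5 - 3u^3 + 3u^2 - 2u.
Linear factors from roots: (u), (u - 2), (u - 3), (u + 3), (u + 1).
Complete factorization: h(u) = (u)·(u + 1)·(u - 3)·(u - 2)·(u + 3)^2.
Factor degrees with multiplicity: 1 + 1 + 1 + 1 + 1 + 1 = 6.

1, 1, 1, 1, 1, 1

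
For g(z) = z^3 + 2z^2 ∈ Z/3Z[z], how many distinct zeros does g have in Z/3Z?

2

Evaluate at each of the 3 elements of Z/3Z:
g(0) = 0 → root; g(1) = 0 → root; g(2) = 1.
Roots: {0, 1}.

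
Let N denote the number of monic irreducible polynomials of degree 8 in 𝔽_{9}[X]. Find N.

5380020

Gauss's count: N_{9}(8) = (1/8) Σ_{d|8} μ(8/d)·9^d.
Divisors of 8: 1, 2, 4, 8; μ(8/d) for each: 0, 0, -1, 1.
Σ = − 9^4 + 9^8 = 43040160.
N = 43040160/8 = 5380020.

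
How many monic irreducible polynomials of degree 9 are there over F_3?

x^(3^9) − x is the product of all monic irreducibles of degree dividing 9; Möbius inversion gives N = (1/9) Σ μ(9/d)·3^d.
Divisors of 9: 1, 3, 9; μ(9/d) for each: 0, -1, 1.
Σ = − 3^3 + 3^9 = 19656.
N = 19656/9 = 2184.

2184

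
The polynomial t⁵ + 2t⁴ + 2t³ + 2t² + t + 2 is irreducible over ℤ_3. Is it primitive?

No

Write f(t) = t⁵ + 2t⁴ + 2t³ + 2t² + t + 2.
|GF(3^5)^×| = 3^5 − 1 = 242. Prime factorization: 242 = 2·11^2.
f is primitive ⇔ t has order 242 in GF(3)[t]/(f), i.e. t^(242/q) ≠ 1 for each prime q | 242.
t^(121) mod f = 1
t^(22) mod f = t⁴ + t² + 2t.
Since t^(121) = 1, the order of t divides 121 < 242; not primitive.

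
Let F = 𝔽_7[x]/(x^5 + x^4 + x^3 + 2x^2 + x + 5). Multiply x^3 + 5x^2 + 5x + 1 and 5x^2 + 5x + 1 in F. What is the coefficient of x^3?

Multiply in 𝔽_7[x]: (x^3 + 5x^2 + 5x + 1)·(5x^2 + 5x + 1) = 5x^5 + 2x^4 + 2x^3 + 3x + 1.
Reduce using x^5 ≡ 6x^4 + 6x^3 + 5x^2 + 6x + 2 (mod x^5 + x^4 + x^3 + 2x^2 + x + 5).
Reduced: 4x^4 + 4x^3 + 4x^2 + 5x + 4.

4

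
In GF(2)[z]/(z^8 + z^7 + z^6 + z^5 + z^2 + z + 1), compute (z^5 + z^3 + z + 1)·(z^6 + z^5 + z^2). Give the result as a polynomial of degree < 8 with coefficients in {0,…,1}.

Multiply in GF(2)[z]: (z^5 + z^3 + z + 1)·(z^6 + z^5 + z^2) = z^11 + z^10 + z^9 + z^8 + z^3 + z^2.
Reduce using z^8 ≡ z^7 + z^6 + z^5 + z^2 + z + 1 (mod z^8 + z^7 + z^6 + z^5 + z^2 + z + 1).
Reduced: z^5 + z^4 + z^2.

z^5 + z^4 + z^2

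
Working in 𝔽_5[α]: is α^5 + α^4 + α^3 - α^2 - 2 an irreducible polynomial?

No

Write h(α) = α^5 + α^4 + α^3 - α^2 - 2.
Check for roots in 𝔽_5: h(0) = 3; h(1) = 0 → root; h(2) = 0 → root; h(3) = 0 → root; h(4) = 1.
h(1) = 0, so (α − 1) divides h(α); h is reducible.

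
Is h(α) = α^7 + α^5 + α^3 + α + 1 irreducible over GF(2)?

Check for roots in GF(2): h(0) = 1; h(1) = 1.
No roots, so no linear factors.
Monic irreducibles of degree 2 over GF(2): α^2 + α + 1.
None of them divide h (all give nonzero remainder).
Monic irreducibles of degree 3 over GF(2): α^3 + α + 1, α^3 + α^2 + 1.
None of them divide h (all give nonzero remainder).
No irreducible factor of degree ≤ 3 exists, so h is irreducible over GF(2).

Yes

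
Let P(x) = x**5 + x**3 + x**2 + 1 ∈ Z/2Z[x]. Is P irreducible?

Check for roots in Z/2Z: P(0) = 1; P(1) = 0 → root.
P(1) = 0, so (x − 1) divides P(x); P is reducible.

No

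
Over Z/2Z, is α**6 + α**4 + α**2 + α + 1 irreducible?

Write P(α) = α**6 + α**4 + α**2 + α + 1.
Check for roots in Z/2Z: P(0) = 1; P(1) = 1.
No roots, so no linear factors.
Monic irreducibles of degree 2 over GF(2): α**2 + α + 1.
None of them divide P (all give nonzero remainder).
Monic irreducibles of degree 3 over GF(2): α**3 + α + 1, α**3 + α**2 + 1.
None of them divide P (all give nonzero remainder).
No irreducible factor of degree ≤ 3 exists, so P is irreducible over GF(2).

Yes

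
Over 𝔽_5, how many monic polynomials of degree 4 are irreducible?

150

By the necklace-counting formula, N_5(4) = (1/4) Σ_{d|4} μ(4/d)·5^d.
Divisors of 4: 1, 2, 4; μ(4/d) for each: 0, -1, 1.
Σ = − 5^2 + 5^4 = 600.
N = 600/4 = 150.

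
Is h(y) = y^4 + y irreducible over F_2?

Check for roots in F_2: h(0) = 0 → root; h(1) = 0 → root.
h(0) = 0, so (y) divides h(y); h is reducible.

No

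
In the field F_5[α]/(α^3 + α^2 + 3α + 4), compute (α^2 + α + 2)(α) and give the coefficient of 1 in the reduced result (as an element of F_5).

Multiply in F_5[α]: (α^2 + α + 2)·(α) = α^3 + α^2 + 2α.
Reduce using α^3 ≡ 4α^2 + 2α + 1 (mod α^3 + α^2 + 3α + 4).
Reduced: 4α + 1.

1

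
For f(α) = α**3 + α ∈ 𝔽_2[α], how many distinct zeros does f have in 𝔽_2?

Evaluate at each of the 2 elements of 𝔽_2:
f(0) = 0 → root; f(1) = 0 → root.
Roots: {0, 1}.

2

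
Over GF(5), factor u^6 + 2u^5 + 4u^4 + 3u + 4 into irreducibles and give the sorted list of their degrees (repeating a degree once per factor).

6

Write h(u) = u^6 + 2u^5 + 4u^4 + 3u + 4.
Roots in GF(5): h(0) = 4; h(1) = 4; h(2) = 2; h(3) = 2; h(4) = 4.
Complete factorization: h(u) = (u^6 + 2u^5 + 4u^4 + 3u + 4).
Factor degrees with multiplicity: 6 = 6.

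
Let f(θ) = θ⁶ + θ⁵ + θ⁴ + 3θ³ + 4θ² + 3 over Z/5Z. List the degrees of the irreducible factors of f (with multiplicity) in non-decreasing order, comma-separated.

Roots in Z/5Z: f(0) = 3; f(1) = 3; f(2) = 0 → root; f(3) = 3; f(4) = 0 → root.
Linear factors from roots: (θ + 3), (θ + 1).
Complete factorization: f(θ) = (θ + 1)·(θ + 3)·(θ⁴ + 2θ³ + 2θ + 1).
Factor degrees with multiplicity: 1 + 1 + 4 = 6.

1, 1, 4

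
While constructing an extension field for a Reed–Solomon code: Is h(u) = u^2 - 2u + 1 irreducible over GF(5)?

Check for roots in GF(5): h(0) = 1; h(1) = 0 → root; h(2) = 1; h(3) = 4; h(4) = 4.
h(1) = 0, so (u − 1) divides h(u); h is reducible.

No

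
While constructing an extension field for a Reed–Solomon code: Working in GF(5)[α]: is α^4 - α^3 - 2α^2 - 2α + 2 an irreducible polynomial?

No

Write P(α) = α^4 - α^3 - 2α^2 - 2α + 2.
Check for roots in GF(5): P(0) = 2; P(1) = 3; P(2) = 3; P(3) = 2; P(4) = 4.
No roots, so no linear factors.
Degree-2 irreducible divisors: test the 10 monic irreducibles of degree 2 over GF(5).
α^2 + 2 divides P: P(α) = (α^2 + 2)·(α^2 - α + 1).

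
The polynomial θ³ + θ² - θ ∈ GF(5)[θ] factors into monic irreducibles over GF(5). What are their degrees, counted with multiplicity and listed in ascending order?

Write h(θ) = θ³ + θ² - θ.
Roots in GF(5): h(0) = 0 → root; h(1) = 1; h(2) = 0 → root; h(3) = 3; h(4) = 1.
Linear factors from roots: (θ), (θ - 2).
Complete factorization: h(θ) = (θ)·(θ - 2)^2.
Factor degrees with multiplicity: 1 + 1 + 1 = 3.

1, 1, 1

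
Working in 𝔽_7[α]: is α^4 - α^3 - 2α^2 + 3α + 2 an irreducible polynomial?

Write P(α) = α^4 - α^3 - 2α^2 + 3α + 2.
Check for roots in 𝔽_7: P(0) = 2; P(1) = 3; P(2) = 1; P(3) = 5; P(4) = 6; P(5) = 5; P(6) = 6.
No roots, so no linear factors.
Degree-2 irreducible divisors: test the 21 monic irreducibles of degree 2 over GF(7).
None of them divide P (all give nonzero remainder).
No irreducible factor of degree ≤ 2 exists, so P is irreducible over GF(7).

Yes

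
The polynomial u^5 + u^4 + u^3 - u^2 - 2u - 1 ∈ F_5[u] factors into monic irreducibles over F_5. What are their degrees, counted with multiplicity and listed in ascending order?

Write h(u) = u^5 + u^4 + u^3 - u^2 - 2u - 1.
Roots in F_5: h(0) = 4; h(1) = 4; h(2) = 2; h(3) = 0 → root; h(4) = 4.
Linear factors from roots: (u + 2).
Complete factorization: h(u) = (u + 2)·(u^2 + 2)·(u^2 - u + 1).
Factor degrees with multiplicity: 1 + 2 + 2 = 5.

1, 2, 2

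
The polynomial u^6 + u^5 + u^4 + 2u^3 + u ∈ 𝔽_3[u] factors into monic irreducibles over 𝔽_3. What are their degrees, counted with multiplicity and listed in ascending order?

1, 1, 2, 2

Write h(u) = u^6 + u^5 + u^4 + 2u^3 + u.
Roots in 𝔽_3: h(0) = 0 → root; h(1) = 0 → root; h(2) = 1.
Linear factors from roots: (u), (u + 2).
Complete factorization: h(u) = (u)·(u + 2)·(u^2 + 1)·(u^2 + 2u + 2).
Factor degrees with multiplicity: 1 + 1 + 2 + 2 = 6.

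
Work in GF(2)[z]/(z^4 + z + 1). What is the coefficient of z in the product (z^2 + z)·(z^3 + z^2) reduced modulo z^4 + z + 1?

1

Multiply in GF(2)[z]: (z^2 + z)·(z^3 + z^2) = z^5 + z^3.
Reduce using z^4 ≡ z + 1 (mod z^4 + z + 1).
Reduced: z^3 + z^2 + z.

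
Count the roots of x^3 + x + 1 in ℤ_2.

0

Write P(x) = x^3 + x + 1.
Evaluate at each of the 2 elements of ℤ_2:
P(0) = 1; P(1) = 1.
No element is a root.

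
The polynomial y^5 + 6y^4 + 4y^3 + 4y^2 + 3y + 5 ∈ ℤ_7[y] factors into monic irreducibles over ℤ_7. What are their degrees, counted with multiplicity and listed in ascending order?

Write g(y) = y^5 + 6y^4 + 4y^3 + 4y^2 + 3y + 5.
Linear factors from roots: (y + 1).
Complete factorization: g(y) = (y + 1)·(y^2 + 1)·(y^2 + 5y + 5).
Factor degrees with multiplicity: 1 + 2 + 2 = 5.

1, 2, 2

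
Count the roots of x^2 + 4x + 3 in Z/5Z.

Write f(x) = x^2 + 4x + 3.
Evaluate at each of the 5 elements of Z/5Z:
f(0) = 3; f(1) = 3; f(2) = 0 → root; f(3) = 4; f(4) = 0 → root.
Roots: {2, 4}.

2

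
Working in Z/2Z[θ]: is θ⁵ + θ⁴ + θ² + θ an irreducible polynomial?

No

Write g(θ) = θ⁵ + θ⁴ + θ² + θ.
Check for roots in Z/2Z: g(0) = 0 → root; g(1) = 0 → root.
g(0) = 0, so (θ) divides g(θ); g is reducible.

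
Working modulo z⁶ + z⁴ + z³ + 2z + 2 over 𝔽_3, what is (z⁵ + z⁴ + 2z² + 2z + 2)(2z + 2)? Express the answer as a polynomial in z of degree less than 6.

Multiply in 𝔽_3[z]: (z⁵ + z⁴ + 2z² + 2z + 2)·(2z + 2) = 2z⁶ + z⁵ + 2z⁴ + z³ + 2z² + 2z + 1.
Reduce using z⁶ ≡ 2z⁴ + 2z³ + z + 1 (mod z⁶ + z⁴ + z³ + 2z + 2).
Reduced: z⁵ + 2z³ + 2z² + z.

z^5 + 2z^3 + 2z^2 + z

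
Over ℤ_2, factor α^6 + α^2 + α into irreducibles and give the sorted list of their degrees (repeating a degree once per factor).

1, 2, 3

Write h(α) = α^6 + α^2 + α.
Roots in ℤ_2: h(0) = 0 → root; h(1) = 1.
Linear factors from roots: (α).
Complete factorization: h(α) = (α)·(α^2 + α + 1)·(α^3 + α^2 + 1).
Factor degrees with multiplicity: 1 + 2 + 3 = 6.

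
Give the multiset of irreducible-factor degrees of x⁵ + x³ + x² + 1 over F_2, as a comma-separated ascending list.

1, 1, 1, 2

Write f(x) = x⁵ + x³ + x² + 1.
Roots in F_2: f(0) = 1; f(1) = 0 → root.
Linear factors from roots: (x + 1).
Complete factorization: f(x) = (x + 1)^3·(x² + x + 1).
Factor degrees with multiplicity: 1 + 1 + 1 + 2 = 5.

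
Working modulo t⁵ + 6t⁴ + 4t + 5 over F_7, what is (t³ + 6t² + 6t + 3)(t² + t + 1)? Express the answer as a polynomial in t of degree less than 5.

Multiply in F_7[t]: (t³ + 6t² + 6t + 3)·(t² + t + 1) = t⁵ + 6t³ + t² + 2t + 3.
Reduce using t⁵ ≡ t⁴ + 3t + 2 (mod t⁵ + 6t⁴ + 4t + 5).
Reduced: t⁴ + 6t³ + t² + 5t + 5.

t^4 + 6t^3 + t^2 + 5t + 5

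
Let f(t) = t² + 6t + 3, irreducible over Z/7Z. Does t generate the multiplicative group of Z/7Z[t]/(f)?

|GF(7^2)^×| = 7^2 − 1 = 48. Prime factorization: 48 = 2^4·3.
f is primitive ⇔ t has order 48 in GF(7)[t]/(f), i.e. t^(48/q) ≠ 1 for each prime q | 48.
t^(24) mod f = 6.
t^(16) mod f = 2.
None equal 1, so t has full order 48; f is primitive.

Yes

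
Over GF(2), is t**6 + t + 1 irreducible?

Write P(t) = t**6 + t + 1.
Check for roots in GF(2): P(0) = 1; P(1) = 1.
No roots, so no linear factors.
Monic irreducibles of degree 2 over GF(2): t**2 + t + 1.
None of them divide P (all give nonzero remainder).
Monic irreducibles of degree 3 over GF(2): t**3 + t + 1, t**3 + t**2 + 1.
None of them divide P (all give nonzero remainder).
No irreducible factor of degree ≤ 3 exists, so P is irreducible over GF(2).

Yes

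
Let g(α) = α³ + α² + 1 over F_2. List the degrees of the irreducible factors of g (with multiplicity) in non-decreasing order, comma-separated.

Roots in F_2: g(0) = 1; g(1) = 1.
Complete factorization: g(α) = (α³ + α² + 1).
Factor degrees with multiplicity: 3 = 3.

3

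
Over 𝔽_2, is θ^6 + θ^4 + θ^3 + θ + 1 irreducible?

Write P(θ) = θ^6 + θ^4 + θ^3 + θ + 1.
Check for roots in 𝔽_2: P(0) = 1; P(1) = 1.
No roots, so no linear factors.
Monic irreducibles of degree 2 over GF(2): θ^2 + θ + 1.
None of them divide P (all give nonzero remainder).
Monic irreducibles of degree 3 over GF(2): θ^3 + θ + 1, θ^3 + θ^2 + 1.
None of them divide P (all give nonzero remainder).
No irreducible factor of degree ≤ 3 exists, so P is irreducible over GF(2).

Yes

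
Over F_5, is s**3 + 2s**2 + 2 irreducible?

No

Write h(s) = s**3 + 2s**2 + 2.
Check for roots in F_5: h(0) = 2; h(1) = 0 → root; h(2) = 3; h(3) = 2; h(4) = 3.
h(1) = 0, so (s − 1) divides h(s); h is reducible.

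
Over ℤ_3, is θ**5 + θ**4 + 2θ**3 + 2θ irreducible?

No

Write m(θ) = θ**5 + θ**4 + 2θ**3 + 2θ.
Check for roots in ℤ_3: m(0) = 0 → root; m(1) = 0 → root; m(2) = 2.
m(0) = 0, so (θ) divides m(θ); m is reducible.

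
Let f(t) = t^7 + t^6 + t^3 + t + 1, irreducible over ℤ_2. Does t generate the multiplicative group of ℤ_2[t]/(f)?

|GF(2^7)^×| = 2^7 − 1 = 127. Prime factorization: 127 = 127.
f is primitive ⇔ t has order 127 in GF(2)[t]/(f), i.e. t^(127/q) ≠ 1 for each prime q | 127.
t^(1) mod f = t.
None equal 1, so t has full order 127; f is primitive.

Yes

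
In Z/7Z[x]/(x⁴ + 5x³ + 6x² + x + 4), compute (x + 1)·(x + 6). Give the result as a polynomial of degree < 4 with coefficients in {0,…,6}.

Multiply in Z/7Z[x]: (x + 1)·(x + 6) = x² + 6.
Reduced: x² + 6.

x^2 + 6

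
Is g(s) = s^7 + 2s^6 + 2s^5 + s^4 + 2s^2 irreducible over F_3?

Check for roots in F_3: g(0) = 0 → root; g(1) = 2; g(2) = 2.
g(0) = 0, so (s) divides g(s); g is reducible.

No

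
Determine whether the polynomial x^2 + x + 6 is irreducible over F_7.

Write P(x) = x^2 + x + 6.
Check for roots in F_7: P(0) = 6; P(1) = 1; P(2) = 5; P(3) = 4; P(4) = 5; P(5) = 1; P(6) = 6.
No roots. A degree-2 polynomial over a field with no linear factor is irreducible.

Yes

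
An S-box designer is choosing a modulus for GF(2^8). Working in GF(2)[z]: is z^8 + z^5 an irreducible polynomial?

No

Write P(z) = z^8 + z^5.
Check for roots in GF(2): P(0) = 0 → root; P(1) = 0 → root.
P(0) = 0, so (z) divides P(z); P is reducible.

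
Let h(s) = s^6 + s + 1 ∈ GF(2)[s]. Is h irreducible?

Check for roots in GF(2): h(0) = 1; h(1) = 1.
No roots, so no linear factors.
Monic irreducibles of degree 2 over GF(2): s^2 + s + 1.
None of them divide h (all give nonzero remainder).
Monic irreducibles of degree 3 over GF(2): s^3 + s + 1, s^3 + s^2 + 1.
None of them divide h (all give nonzero remainder).
No irreducible factor of degree ≤ 3 exists, so h is irreducible over GF(2).

Yes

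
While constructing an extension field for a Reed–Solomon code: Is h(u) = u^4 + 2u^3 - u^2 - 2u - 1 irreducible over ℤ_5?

Yes

Check for roots in ℤ_5: h(0) = 4; h(1) = 4; h(2) = 3; h(3) = 4; h(4) = 4.
No roots, so no linear factors.
Degree-2 irreducible divisors: test the 10 monic irreducibles of degree 2 over GF(5).
None of them divide h (all give nonzero remainder).
No irreducible factor of degree ≤ 2 exists, so h is irreducible over GF(5).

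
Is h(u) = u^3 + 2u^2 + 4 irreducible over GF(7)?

Check for roots in GF(7): h(0) = 4; h(1) = 0 → root; h(2) = 6; h(3) = 0 → root; h(4) = 2; h(5) = 4; h(6) = 5.
h(1) = 0, so (u − 1) divides h(u); h is reducible.

No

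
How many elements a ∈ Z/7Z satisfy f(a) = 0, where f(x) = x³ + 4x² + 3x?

Evaluate at each of the 7 elements of Z/7Z:
f(0) = 0 → root; f(1) = 1; f(2) = 2; f(3) = 2; f(4) = 0 → root; f(5) = 2; f(6) = 0 → root.
Roots: {0, 4, 6}.

3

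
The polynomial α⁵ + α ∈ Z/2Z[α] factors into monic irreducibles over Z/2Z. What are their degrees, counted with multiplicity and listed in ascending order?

1, 1, 1, 1, 1

Write g(α) = α⁵ + α.
Roots in Z/2Z: g(0) = 0 → root; g(1) = 0 → root.
Linear factors from roots: (α), (α + 1).
Complete factorization: g(α) = (α)·(α + 1)^4.
Factor degrees with multiplicity: 1 + 1 + 1 + 1 + 1 = 5.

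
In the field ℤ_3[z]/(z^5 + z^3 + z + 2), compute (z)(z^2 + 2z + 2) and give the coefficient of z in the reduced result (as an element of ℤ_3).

Multiply in ℤ_3[z]: (z)·(z^2 + 2z + 2) = z^3 + 2z^2 + 2z.
Reduced: z^3 + 2z^2 + 2z.

2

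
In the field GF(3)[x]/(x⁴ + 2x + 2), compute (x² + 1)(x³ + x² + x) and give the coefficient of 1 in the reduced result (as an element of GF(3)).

1

Multiply in GF(3)[x]: (x² + 1)·(x³ + x² + x) = x⁵ + x⁴ + 2x³ + x² + x.
Reduce using x⁴ ≡ x + 1 (mod x⁴ + 2x + 2).
Reduced: 2x³ + 2x² + 1.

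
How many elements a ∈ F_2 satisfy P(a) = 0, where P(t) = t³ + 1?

Evaluate at each of the 2 elements of F_2:
P(0) = 1; P(1) = 0 → root.
Roots: {1}.

1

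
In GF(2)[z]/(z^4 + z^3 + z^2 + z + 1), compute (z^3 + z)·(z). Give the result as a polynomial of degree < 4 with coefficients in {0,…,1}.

Multiply in GF(2)[z]: (z^3 + z)·(z) = z^4 + z^2.
Reduce using z^4 ≡ z^3 + z^2 + z + 1 (mod z^4 + z^3 + z^2 + z + 1).
Reduced: z^3 + z + 1.

z^3 + z + 1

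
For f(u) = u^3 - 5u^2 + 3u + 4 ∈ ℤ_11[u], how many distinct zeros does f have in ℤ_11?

2

Evaluate at each of the 11 elements of ℤ_11:
f(0) = 4; f(1) = 3; f(2) = 9; f(3) = 6; f(4) = 0 → root; f(5) = 8; f(6) = 3; f(7) = 2; f(8) = 0 → root; f(9) = 3; f(10) = 6.
Roots: {4, 8}.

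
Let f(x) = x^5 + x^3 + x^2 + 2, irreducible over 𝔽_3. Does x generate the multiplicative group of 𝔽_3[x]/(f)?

No

|GF(3^5)^×| = 3^5 − 1 = 242. Prime factorization: 242 = 2·11^2.
f is primitive ⇔ x has order 242 in GF(3)[x]/(f), i.e. x^(242/q) ≠ 1 for each prime q | 242.
x^(121) mod f = 1
x^(22) mod f = x^4 + 2x^2 + 2x + 2.
Since x^(121) = 1, the order of x divides 121 < 242; not primitive.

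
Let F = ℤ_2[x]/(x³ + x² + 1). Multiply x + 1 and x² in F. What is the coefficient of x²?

0

Multiply in ℤ_2[x]: (x + 1)·(x²) = x³ + x².
Reduce using x³ ≡ x² + 1 (mod x³ + x² + 1).
Reduced: 1.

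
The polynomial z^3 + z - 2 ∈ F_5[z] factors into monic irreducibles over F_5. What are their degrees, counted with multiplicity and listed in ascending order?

1, 2

Write g(z) = z^3 + z - 2.
Roots in F_5: g(0) = 3; g(1) = 0 → root; g(2) = 3; g(3) = 3; g(4) = 1.
Linear factors from roots: (z - 1).
Complete factorization: g(z) = (z - 1)·(z^2 + z + 2).
Factor degrees with multiplicity: 1 + 2 = 3.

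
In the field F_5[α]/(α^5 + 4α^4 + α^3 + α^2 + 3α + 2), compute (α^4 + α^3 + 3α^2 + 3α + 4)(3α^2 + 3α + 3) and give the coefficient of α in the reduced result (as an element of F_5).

Multiply in F_5[α]: (α^4 + α^3 + 3α^2 + 3α + 4)·(3α^2 + 3α + 3) = 3α^6 + α^5 + α^3 + α + 2.
Reduce using α^5 ≡ α^4 + 4α^3 + 4α^2 + 2α + 3 (mod α^5 + 4α^4 + α^3 + α^2 + 3α + 2).
Reduced: α^4 + 4α^3 + 2α^2 + 3α + 4.

3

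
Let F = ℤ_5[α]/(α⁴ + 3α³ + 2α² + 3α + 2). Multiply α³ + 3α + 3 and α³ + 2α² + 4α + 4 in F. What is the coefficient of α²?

3

Multiply in ℤ_5[α]: (α³ + 3α + 3)·(α³ + 2α² + 4α + 4) = α⁶ + 2α⁵ + 2α⁴ + 3α³ + 3α² + 4α + 2.
Reduce using α⁴ ≡ 2α³ + 3α² + 2α + 3 (mod α⁴ + 3α³ + 2α² + 3α + 2).
Reduced: 3α³ + 3α² + 2α + 1.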